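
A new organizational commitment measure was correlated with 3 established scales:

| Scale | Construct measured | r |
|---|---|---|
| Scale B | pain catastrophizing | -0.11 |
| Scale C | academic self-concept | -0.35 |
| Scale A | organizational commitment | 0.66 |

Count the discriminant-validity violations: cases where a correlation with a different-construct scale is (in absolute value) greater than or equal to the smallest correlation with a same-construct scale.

0

Convergent (same construct = organizational commitment): Scale A.
Smallest convergent = 0.66. Discriminant |r|: 0.11, 0.35; count ≥ 0.66 → 0.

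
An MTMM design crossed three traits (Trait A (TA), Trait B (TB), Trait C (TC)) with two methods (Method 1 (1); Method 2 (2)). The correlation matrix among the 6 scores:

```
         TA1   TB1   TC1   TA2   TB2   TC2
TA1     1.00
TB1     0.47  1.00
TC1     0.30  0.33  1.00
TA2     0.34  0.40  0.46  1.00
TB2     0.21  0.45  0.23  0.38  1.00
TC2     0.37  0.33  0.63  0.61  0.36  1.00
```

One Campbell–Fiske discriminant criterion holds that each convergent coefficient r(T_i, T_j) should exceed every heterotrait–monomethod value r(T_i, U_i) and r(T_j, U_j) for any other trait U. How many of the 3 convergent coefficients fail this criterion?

Checking each validity diagonal entry against its comparison values:
TA (methods 1·2): 0.34 vs {0.47, 0.38, 0.30, 0.61} → fail.
TB (methods 1·2): 0.45 vs {0.47, 0.38, 0.33, 0.36} → fail.
TC (methods 1·2): 0.63 vs {0.30, 0.61, 0.33, 0.36} → pass.
2 of 3 fail.

2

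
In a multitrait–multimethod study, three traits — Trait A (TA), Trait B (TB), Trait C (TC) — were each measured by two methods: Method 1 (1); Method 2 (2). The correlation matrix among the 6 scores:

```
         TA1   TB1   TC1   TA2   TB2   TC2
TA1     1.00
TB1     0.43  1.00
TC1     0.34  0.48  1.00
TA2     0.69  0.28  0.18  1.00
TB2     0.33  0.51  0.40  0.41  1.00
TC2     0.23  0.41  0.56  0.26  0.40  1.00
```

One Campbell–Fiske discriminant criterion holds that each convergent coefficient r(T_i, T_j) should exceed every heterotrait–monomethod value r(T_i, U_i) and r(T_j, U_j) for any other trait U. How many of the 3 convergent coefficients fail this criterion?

Each convergent coefficient versus the relevant comparison correlations:
TA (methods 1·2): 0.69 vs {0.43, 0.41, 0.34, 0.26} → pass.
TB (methods 1·2): 0.51 vs {0.43, 0.41, 0.48, 0.40} → pass.
TC (methods 1·2): 0.56 vs {0.34, 0.26, 0.48, 0.40} → pass.
0 of 3 fail.

0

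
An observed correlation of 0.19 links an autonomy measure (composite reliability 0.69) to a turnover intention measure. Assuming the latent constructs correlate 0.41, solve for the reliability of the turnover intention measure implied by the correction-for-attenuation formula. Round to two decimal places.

r_true = r_obs / √(r_xx · r_yy) ⇒ 0.41 = 0.19 / √(0.69 · r_yy).
√(0.69 · r_yy) = 0.19 / 0.41 = 0.4634; 0.69 · r_yy = 0.2147; r_yy = 0.2147 / 0.69 ≈ 0.31.

0.31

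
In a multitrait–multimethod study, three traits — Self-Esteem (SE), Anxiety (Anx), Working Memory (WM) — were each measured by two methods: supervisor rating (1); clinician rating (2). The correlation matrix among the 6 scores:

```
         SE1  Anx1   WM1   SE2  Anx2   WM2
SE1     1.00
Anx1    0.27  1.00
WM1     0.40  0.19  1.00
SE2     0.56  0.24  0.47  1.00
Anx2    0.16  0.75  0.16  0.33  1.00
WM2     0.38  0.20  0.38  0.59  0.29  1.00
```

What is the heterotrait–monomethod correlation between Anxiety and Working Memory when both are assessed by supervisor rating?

0.19

Different traits, same method: r(Anx1, WM1) = 0.19.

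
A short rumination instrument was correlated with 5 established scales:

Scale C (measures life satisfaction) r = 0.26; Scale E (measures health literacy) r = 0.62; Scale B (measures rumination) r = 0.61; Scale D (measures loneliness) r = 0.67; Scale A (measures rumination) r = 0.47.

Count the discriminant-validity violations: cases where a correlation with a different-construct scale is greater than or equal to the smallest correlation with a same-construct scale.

Convergent (same construct = rumination): Scale B, Scale A.
Smallest convergent = 0.47. Discriminant values: 0.26, 0.62, 0.67; count ≥ 0.47 → 2.

2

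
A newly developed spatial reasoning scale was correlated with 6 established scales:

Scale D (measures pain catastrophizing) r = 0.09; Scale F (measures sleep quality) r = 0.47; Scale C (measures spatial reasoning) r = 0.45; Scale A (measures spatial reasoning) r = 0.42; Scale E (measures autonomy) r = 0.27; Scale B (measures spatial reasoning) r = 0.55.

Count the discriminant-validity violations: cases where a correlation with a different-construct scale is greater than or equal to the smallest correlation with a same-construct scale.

1

Convergent (same construct = spatial reasoning): Scale C, Scale A, Scale B.
Smallest convergent = 0.42. Discriminant values: 0.09, 0.47, 0.27; count ≥ 0.42 → 1.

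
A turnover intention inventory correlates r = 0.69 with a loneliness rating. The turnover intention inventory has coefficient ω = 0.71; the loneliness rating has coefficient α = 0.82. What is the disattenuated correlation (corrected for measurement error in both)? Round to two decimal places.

0.90

r_true = r_obs / √(r_xx · r_yy) = 0.69 / √(0.71 × 0.82) = 0.69 / √0.5822 = 0.69 / 0.7630 ≈ 0.90.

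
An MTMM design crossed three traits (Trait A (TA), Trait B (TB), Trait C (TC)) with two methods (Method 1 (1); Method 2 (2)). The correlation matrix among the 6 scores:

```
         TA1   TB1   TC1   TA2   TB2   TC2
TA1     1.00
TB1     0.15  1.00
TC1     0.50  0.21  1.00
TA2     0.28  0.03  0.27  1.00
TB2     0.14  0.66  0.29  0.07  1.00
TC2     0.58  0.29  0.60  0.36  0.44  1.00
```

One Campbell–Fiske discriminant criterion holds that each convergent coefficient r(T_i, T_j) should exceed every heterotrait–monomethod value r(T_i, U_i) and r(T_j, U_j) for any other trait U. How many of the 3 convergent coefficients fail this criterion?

Checking each validity diagonal entry against its comparison values:
TA (methods 1·2): 0.28 vs {0.15, 0.07, 0.50, 0.36} → fail.
TB (methods 1·2): 0.66 vs {0.15, 0.07, 0.21, 0.44} → pass.
TC (methods 1·2): 0.60 vs {0.50, 0.36, 0.21, 0.44} → pass.
1 of 3 fail.

1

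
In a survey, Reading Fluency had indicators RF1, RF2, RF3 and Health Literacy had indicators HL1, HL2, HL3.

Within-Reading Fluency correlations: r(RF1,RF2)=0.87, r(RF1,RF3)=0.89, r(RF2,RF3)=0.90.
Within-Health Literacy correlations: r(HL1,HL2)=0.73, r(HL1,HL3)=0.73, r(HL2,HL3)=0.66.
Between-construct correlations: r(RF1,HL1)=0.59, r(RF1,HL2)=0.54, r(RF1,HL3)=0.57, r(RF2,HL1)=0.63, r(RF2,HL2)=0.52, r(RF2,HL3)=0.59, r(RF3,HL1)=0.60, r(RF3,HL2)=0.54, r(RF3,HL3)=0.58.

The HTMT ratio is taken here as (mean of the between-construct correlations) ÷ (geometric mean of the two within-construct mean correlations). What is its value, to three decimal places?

Mean heterotrait r = 5.16/9 = 0.5733.
Mean within-RF = 2.66/3 = 0.8867; mean within-HL = 2.12/3 = 0.7067.
Geometric mean = √(0.8867 × 0.7067) = 0.7916.
HTMT = 0.5733 / 0.7916 = 0.724.

0.724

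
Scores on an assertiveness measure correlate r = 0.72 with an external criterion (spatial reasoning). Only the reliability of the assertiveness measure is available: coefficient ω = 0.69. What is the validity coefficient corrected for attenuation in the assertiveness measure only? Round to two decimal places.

Single correction: r_c = r_obs / √r_xx = 0.72 / √0.69 = 0.72 / 0.8307 ≈ 0.87.

0.87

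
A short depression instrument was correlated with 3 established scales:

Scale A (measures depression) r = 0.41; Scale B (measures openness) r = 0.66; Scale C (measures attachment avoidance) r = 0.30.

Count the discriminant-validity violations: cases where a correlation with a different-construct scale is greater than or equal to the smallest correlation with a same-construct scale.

Convergent (same construct = depression): Scale A.
Smallest convergent = 0.41. Discriminant values: 0.66, 0.30; count ≥ 0.41 → 1.

1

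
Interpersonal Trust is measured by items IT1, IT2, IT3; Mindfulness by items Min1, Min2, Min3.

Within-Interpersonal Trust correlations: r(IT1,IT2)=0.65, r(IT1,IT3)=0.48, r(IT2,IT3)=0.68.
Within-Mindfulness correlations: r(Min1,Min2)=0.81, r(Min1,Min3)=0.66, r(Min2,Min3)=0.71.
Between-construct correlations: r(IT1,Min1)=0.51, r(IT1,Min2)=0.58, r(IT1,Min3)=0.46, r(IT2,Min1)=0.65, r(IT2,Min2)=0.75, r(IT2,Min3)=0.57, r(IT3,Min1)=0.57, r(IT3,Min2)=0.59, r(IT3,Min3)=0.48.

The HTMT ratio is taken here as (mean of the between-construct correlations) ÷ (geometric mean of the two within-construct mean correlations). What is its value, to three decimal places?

0.866

Mean heterotrait r = 5.16/9 = 0.5733.
Mean within-IT = 1.81/3 = 0.6033; mean within-Min = 2.18/3 = 0.7267.
Geometric mean = √(0.6033 × 0.7267) = 0.6621.
HTMT = 0.5733 / 0.6621 = 0.866.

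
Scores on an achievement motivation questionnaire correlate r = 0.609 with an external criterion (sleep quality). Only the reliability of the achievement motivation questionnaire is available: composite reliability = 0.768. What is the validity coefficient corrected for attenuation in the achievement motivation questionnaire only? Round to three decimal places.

Single correction: r_c = r_obs / √r_xx = 0.609 / √0.768 = 0.609 / 0.8764 ≈ 0.695.

0.695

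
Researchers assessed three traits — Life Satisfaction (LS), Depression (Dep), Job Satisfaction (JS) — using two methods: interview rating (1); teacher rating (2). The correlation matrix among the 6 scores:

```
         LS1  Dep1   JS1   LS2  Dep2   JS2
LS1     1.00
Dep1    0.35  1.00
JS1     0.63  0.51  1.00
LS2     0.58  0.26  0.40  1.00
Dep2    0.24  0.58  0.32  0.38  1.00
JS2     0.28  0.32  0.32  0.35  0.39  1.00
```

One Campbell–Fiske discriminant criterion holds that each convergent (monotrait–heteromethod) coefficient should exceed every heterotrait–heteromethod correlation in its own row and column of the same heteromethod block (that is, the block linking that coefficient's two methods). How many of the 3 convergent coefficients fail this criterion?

1

Each convergent coefficient versus the relevant comparison correlations:
LS (methods 1·2): 0.58 vs {0.24, 0.26, 0.28, 0.40} → pass.
Dep (methods 1·2): 0.58 vs {0.26, 0.24, 0.32, 0.32} → pass.
JS (methods 1·2): 0.32 vs {0.40, 0.28, 0.32, 0.32} → fail.
1 of 3 fail.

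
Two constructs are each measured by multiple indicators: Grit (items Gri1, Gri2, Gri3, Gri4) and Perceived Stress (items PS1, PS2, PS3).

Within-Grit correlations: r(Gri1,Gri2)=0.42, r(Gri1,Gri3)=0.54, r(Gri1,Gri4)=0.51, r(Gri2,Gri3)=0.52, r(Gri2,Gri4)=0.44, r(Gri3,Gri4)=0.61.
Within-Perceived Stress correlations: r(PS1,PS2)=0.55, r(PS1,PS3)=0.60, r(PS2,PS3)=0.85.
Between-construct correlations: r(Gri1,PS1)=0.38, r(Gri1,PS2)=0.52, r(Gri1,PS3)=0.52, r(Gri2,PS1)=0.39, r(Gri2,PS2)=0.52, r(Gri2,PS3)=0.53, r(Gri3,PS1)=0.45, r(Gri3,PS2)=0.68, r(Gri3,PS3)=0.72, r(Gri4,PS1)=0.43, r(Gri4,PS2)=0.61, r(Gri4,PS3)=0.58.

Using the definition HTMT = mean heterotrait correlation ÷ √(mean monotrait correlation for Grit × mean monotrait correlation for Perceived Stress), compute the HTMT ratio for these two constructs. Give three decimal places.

0.908

Mean heterotrait r = 6.33/12 = 0.5275.
Mean within-Gri = 3.04/6 = 0.5067; mean within-PS = 2.00/3 = 0.6667.
Geometric mean = √(0.5067 × 0.6667) = 0.5812.
HTMT = 0.5275 / 0.5812 = 0.908.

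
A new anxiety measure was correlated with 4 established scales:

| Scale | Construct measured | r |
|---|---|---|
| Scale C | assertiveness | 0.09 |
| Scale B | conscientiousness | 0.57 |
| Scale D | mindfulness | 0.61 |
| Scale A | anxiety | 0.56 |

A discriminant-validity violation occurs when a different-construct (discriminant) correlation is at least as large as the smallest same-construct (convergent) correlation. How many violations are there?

2

Convergent (same construct = anxiety): Scale A.
Smallest convergent = 0.56. Discriminant values: 0.09, 0.57, 0.61; count ≥ 0.56 → 2.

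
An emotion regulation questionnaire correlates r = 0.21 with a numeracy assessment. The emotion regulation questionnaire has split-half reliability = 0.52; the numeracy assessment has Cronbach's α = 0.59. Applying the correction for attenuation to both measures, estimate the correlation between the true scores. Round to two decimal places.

r_true = r_obs / √(r_xx · r_yy) = 0.21 / √(0.52 × 0.59) = 0.21 / √0.3068 = 0.21 / 0.5539 ≈ 0.38.

0.38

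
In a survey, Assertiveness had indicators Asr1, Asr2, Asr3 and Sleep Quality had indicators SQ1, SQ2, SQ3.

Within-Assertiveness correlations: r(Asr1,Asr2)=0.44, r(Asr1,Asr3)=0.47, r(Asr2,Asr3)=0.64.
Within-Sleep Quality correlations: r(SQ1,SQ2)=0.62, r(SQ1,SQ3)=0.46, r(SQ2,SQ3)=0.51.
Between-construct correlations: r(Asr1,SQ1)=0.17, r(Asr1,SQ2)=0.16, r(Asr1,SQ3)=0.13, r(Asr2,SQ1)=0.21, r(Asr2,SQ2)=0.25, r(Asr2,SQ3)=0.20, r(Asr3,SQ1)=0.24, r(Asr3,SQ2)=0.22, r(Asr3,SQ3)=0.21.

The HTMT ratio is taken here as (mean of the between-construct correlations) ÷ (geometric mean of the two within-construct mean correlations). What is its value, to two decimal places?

0.38

Mean between = 1.79/9 = 0.1989.
Mean within-Asr = 1.55/3 = 0.5167; mean within-SQ = 1.59/3 = 0.5300.
Geometric mean = √(0.5167 × 0.5300) = 0.5233.
HTMT = 0.1989 / 0.5233 = 0.38.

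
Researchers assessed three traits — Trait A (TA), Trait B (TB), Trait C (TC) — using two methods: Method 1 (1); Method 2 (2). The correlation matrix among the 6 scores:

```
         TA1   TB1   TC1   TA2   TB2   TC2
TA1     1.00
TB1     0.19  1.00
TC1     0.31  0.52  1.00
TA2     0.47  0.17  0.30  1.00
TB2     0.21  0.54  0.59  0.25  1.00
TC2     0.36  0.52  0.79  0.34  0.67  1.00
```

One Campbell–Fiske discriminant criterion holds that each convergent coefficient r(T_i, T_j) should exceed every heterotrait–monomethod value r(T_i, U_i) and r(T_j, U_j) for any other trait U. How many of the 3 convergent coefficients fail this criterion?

1

Convergent coefficients and their comparison sets:
TA (methods 1·2): 0.47 vs {0.19, 0.25, 0.31, 0.34} → pass.
TB (methods 1·2): 0.54 vs {0.19, 0.25, 0.52, 0.67} → fail.
TC (methods 1·2): 0.79 vs {0.31, 0.34, 0.52, 0.67} → pass.
1 of 3 fail.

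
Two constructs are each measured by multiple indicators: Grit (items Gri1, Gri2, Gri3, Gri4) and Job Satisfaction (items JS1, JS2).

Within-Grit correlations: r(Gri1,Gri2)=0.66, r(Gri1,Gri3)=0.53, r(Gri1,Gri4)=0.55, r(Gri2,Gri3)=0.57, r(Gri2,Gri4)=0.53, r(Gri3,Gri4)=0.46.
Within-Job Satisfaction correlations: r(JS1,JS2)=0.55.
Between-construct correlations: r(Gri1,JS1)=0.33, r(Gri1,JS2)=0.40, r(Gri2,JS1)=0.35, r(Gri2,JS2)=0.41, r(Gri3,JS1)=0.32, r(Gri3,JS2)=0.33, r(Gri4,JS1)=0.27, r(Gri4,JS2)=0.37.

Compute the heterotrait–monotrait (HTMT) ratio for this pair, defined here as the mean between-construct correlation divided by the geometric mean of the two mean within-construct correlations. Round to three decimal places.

0.632

Mean between = 2.78/8 = 0.3475.
Mean within-Gri = 3.30/6 = 0.5500; mean within-JS = 0.55/1 = 0.5500.
Geometric mean = √(0.5500 × 0.5500) = 0.5500.
HTMT = 0.3475 / 0.5500 = 0.632.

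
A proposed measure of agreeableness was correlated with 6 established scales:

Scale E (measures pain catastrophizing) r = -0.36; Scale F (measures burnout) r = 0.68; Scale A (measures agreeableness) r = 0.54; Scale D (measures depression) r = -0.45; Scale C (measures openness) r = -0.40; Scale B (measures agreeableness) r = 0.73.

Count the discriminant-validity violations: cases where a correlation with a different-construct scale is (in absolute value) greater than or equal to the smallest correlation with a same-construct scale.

1

Convergent (same construct = agreeableness): Scale A, Scale B.
Smallest convergent = 0.54. Discriminant |r|: 0.36, 0.68, 0.45, 0.40; count ≥ 0.54 → 1.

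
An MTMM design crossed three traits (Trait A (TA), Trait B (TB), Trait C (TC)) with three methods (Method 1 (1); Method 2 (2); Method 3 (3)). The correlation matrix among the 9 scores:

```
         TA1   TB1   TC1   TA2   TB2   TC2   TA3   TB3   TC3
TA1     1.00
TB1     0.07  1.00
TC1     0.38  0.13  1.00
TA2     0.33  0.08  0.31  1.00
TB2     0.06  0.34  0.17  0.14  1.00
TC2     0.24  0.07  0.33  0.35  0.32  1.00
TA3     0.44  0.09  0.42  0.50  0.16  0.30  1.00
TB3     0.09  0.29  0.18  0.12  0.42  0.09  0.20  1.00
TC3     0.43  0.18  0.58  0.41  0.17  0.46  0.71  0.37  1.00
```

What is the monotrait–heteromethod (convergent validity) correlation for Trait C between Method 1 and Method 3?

Same trait (TC), different methods: r(TC1, TC3) = 0.58.

0.58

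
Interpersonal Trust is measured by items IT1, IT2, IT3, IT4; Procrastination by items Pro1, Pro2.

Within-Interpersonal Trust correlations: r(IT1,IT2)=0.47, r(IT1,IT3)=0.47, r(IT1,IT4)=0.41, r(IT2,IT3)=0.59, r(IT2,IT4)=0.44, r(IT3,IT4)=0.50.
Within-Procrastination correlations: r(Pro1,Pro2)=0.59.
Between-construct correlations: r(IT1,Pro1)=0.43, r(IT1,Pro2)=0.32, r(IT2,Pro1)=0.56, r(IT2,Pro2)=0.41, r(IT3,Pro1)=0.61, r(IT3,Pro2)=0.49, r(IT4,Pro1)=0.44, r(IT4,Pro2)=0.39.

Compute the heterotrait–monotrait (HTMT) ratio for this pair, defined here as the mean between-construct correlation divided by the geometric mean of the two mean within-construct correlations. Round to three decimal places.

0.857

Mean heterotrait r = 3.65/8 = 0.4563.
Mean within-IT = 2.88/6 = 0.4800; mean within-Pro = 0.59/1 = 0.5900.
Geometric mean = √(0.4800 × 0.5900) = 0.5322.
HTMT = 0.4563 / 0.5322 = 0.857.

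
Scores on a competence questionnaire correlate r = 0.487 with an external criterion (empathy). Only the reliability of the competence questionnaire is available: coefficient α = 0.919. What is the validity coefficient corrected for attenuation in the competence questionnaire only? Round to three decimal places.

0.508

Single correction: r_c = r_obs / √r_xx = 0.487 / √0.919 = 0.487 / 0.9586 ≈ 0.508.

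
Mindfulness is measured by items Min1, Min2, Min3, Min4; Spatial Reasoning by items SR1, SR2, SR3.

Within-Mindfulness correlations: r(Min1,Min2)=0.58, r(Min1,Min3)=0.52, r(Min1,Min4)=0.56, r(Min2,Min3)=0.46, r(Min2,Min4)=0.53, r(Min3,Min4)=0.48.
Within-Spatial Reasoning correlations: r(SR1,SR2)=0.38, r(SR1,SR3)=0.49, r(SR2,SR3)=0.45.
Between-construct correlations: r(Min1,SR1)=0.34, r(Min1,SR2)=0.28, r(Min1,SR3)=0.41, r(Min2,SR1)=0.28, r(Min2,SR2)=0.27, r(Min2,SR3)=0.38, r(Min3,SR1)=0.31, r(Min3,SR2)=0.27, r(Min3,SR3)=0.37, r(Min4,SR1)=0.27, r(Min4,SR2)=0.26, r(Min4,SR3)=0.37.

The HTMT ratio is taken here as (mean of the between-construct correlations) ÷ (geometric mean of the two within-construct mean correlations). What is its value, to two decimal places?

0.66

Mean between = 3.81/12 = 0.3175.
Mean within-Min = 3.13/6 = 0.5217; mean within-SR = 1.32/3 = 0.4400.
Geometric mean = √(0.5217 × 0.4400) = 0.4791.
HTMT = 0.3175 / 0.4791 = 0.66.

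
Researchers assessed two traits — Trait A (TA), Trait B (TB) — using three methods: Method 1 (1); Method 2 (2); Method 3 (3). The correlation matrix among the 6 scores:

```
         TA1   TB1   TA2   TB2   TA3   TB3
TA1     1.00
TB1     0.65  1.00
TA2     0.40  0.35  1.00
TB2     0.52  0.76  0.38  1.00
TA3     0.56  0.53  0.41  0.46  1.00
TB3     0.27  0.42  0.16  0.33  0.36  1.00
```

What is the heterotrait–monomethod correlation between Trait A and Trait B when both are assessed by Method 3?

Different traits, same method: r(TA3, TB3) = 0.36.

0.36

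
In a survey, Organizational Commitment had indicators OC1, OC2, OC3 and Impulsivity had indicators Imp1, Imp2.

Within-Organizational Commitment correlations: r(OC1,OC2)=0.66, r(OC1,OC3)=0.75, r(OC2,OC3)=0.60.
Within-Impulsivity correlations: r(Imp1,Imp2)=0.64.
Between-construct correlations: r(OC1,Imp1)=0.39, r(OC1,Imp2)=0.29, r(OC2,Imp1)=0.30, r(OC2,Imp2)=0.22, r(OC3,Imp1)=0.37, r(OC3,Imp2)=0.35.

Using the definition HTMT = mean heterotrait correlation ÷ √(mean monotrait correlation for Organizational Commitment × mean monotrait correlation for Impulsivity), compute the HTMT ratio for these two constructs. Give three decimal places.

0.489

Between-construct mean = 1.92/6 = 0.3200.
Mean within-OC = 2.01/3 = 0.6700; mean within-Imp = 0.64/1 = 0.6400.
Geometric mean = √(0.6700 × 0.6400) = 0.6548.
HTMT = 0.3200 / 0.6548 = 0.489.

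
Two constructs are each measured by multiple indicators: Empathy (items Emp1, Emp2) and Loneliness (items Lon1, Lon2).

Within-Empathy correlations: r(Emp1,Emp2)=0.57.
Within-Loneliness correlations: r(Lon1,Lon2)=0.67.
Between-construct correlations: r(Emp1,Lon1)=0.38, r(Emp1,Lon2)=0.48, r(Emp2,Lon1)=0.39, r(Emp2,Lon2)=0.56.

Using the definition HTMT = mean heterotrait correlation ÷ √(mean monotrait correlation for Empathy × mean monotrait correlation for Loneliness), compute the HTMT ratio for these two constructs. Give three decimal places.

Mean heterotrait r = 1.81/4 = 0.4525.
Mean within-Emp = 0.57/1 = 0.5700; mean within-Lon = 0.67/1 = 0.6700.
Geometric mean = √(0.5700 × 0.6700) = 0.6180.
HTMT = 0.4525 / 0.6180 = 0.732.

0.732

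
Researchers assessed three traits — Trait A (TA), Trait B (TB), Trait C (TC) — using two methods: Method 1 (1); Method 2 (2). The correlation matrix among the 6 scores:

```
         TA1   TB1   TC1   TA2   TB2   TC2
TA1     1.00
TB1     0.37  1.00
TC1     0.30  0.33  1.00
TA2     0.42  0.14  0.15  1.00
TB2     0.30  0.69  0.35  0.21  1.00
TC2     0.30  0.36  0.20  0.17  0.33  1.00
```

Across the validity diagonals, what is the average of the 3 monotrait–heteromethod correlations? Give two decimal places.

0.44

Convergent values: 0.42, 0.69, 0.20; mean = 1.31/3 = 0.44.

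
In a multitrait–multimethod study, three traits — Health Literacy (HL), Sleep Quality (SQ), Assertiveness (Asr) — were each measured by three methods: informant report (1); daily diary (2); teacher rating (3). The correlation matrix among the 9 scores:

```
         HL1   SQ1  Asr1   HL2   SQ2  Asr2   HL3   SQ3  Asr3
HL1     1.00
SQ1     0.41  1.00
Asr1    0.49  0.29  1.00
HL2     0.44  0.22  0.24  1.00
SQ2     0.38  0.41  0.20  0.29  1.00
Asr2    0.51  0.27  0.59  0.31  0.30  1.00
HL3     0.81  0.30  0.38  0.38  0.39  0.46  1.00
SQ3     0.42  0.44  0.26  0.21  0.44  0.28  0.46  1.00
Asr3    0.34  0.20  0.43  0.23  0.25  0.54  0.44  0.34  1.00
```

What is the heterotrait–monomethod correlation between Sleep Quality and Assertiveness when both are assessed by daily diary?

Different traits, same method: r(SQ2, Asr2) = 0.30.

0.30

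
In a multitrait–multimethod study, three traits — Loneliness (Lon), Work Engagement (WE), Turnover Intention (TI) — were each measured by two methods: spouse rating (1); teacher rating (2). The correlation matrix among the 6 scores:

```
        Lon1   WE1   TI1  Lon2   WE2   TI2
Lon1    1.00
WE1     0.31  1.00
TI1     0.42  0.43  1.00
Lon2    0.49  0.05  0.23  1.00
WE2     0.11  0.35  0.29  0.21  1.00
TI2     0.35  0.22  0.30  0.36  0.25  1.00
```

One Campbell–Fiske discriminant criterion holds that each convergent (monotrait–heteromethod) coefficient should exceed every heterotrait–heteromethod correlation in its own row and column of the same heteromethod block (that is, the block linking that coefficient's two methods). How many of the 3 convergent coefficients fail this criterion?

1

Convergent coefficients and their comparison sets:
Lon (methods 1·2): 0.49 vs {0.11, 0.05, 0.35, 0.23} → pass.
WE (methods 1·2): 0.35 vs {0.05, 0.11, 0.22, 0.29} → pass.
TI (methods 1·2): 0.30 vs {0.23, 0.35, 0.29, 0.22} → fail.
1 of 3 fail.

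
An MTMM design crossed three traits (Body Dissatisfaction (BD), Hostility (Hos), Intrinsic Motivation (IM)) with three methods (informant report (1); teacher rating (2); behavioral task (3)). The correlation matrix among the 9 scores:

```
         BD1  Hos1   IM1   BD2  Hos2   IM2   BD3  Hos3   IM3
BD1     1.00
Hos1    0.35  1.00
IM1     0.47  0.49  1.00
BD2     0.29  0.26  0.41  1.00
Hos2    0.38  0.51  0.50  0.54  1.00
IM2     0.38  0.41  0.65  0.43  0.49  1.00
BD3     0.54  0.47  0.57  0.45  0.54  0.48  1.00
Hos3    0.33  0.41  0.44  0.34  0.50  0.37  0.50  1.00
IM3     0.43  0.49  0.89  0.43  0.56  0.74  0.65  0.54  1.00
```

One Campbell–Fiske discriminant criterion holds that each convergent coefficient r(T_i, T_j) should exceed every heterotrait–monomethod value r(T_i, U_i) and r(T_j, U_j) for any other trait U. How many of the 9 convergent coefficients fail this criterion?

6

Checking each validity diagonal entry against its comparison values:
BD (methods 1·2): 0.29 vs {0.35, 0.54, 0.47, 0.43} → fail.
BD (methods 1·3): 0.54 vs {0.35, 0.50, 0.47, 0.65} → fail.
BD (methods 2·3): 0.45 vs {0.54, 0.50, 0.43, 0.65} → fail.
Hos (methods 1·2): 0.51 vs {0.35, 0.54, 0.49, 0.49} → fail.
Hos (methods 1·3): 0.41 vs {0.35, 0.50, 0.49, 0.54} → fail.
Hos (methods 2·3): 0.50 vs {0.54, 0.50, 0.49, 0.54} → fail.
IM (methods 1·2): 0.65 vs {0.47, 0.43, 0.49, 0.49} → pass.
IM (methods 1·3): 0.89 vs {0.47, 0.65, 0.49, 0.54} → pass.
IM (methods 2·3): 0.74 vs {0.43, 0.65, 0.49, 0.54} → pass.
6 of 9 fail.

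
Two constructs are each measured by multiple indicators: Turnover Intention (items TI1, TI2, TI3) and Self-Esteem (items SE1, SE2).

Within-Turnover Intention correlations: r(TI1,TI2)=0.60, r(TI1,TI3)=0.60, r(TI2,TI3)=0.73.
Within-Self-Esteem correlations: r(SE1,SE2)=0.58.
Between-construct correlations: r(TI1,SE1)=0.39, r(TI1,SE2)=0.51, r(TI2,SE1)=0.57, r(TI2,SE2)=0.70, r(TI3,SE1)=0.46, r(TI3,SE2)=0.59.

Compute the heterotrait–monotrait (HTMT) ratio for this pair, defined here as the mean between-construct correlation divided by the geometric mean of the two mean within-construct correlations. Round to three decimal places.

0.879

Mean between = 3.22/6 = 0.5367.
Mean within-TI = 1.93/3 = 0.6433; mean within-SE = 0.58/1 = 0.5800.
Geometric mean = √(0.6433 × 0.5800) = 0.6108.
HTMT = 0.5367 / 0.6108 = 0.879.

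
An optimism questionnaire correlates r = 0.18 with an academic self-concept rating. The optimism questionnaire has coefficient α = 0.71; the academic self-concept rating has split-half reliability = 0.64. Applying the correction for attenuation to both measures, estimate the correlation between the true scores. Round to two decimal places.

r_true = r_obs / √(r_xx · r_yy) = 0.18 / √(0.71 × 0.64) = 0.18 / √0.4544 = 0.18 / 0.6741 ≈ 0.27.

0.27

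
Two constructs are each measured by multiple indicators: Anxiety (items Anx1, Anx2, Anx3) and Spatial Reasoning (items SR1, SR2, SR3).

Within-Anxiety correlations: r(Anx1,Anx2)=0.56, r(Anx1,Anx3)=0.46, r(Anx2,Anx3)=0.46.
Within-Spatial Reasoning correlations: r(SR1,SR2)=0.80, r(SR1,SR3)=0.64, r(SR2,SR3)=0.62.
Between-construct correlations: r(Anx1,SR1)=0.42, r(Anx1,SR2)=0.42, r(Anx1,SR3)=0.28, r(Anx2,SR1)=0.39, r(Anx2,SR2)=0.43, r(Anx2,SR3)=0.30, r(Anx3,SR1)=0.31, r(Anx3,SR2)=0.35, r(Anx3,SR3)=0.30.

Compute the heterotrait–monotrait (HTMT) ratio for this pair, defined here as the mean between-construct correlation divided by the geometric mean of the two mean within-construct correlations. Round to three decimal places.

Between-construct mean = 3.20/9 = 0.3556.
Mean within-Anx = 1.48/3 = 0.4933; mean within-SR = 2.06/3 = 0.6867.
Geometric mean = √(0.4933 × 0.6867) = 0.5820.
HTMT = 0.3556 / 0.5820 = 0.611.

0.611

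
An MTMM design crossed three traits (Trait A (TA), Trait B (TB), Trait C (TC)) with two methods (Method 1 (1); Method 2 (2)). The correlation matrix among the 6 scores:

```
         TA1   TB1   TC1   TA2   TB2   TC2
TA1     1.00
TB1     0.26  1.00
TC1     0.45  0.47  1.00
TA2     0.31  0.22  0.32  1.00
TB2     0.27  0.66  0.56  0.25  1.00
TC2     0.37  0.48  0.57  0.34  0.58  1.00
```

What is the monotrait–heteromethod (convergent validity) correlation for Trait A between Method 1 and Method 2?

0.31

Same trait (TA), different methods: r(TA1, TA2) = 0.31.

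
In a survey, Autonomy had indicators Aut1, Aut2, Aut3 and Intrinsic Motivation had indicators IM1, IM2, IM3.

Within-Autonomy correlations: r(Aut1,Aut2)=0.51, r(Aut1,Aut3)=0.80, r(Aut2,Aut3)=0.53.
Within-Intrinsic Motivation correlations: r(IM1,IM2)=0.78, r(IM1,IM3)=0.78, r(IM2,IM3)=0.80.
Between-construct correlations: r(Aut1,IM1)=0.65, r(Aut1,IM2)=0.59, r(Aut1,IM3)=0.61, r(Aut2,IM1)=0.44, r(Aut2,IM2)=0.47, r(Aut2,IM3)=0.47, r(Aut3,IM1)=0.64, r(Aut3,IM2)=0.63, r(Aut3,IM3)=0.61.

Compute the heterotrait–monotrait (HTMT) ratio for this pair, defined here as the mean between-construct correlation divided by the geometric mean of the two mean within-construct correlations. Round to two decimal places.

Mean between = 5.11/9 = 0.5678.
Mean within-Aut = 1.84/3 = 0.6133; mean within-IM = 2.36/3 = 0.7867.
Geometric mean = √(0.6133 × 0.7867) = 0.6946.
HTMT = 0.5678 / 0.6946 = 0.82.

0.82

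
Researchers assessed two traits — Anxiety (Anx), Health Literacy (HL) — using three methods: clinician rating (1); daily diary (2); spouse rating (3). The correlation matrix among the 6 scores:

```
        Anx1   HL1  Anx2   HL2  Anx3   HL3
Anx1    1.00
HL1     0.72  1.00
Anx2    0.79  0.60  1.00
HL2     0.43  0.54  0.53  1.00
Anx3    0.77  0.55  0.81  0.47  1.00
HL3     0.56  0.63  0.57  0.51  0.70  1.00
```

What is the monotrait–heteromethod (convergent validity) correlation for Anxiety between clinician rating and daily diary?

Same trait (Anx), different methods: r(Anx1, Anx2) = 0.79.

0.79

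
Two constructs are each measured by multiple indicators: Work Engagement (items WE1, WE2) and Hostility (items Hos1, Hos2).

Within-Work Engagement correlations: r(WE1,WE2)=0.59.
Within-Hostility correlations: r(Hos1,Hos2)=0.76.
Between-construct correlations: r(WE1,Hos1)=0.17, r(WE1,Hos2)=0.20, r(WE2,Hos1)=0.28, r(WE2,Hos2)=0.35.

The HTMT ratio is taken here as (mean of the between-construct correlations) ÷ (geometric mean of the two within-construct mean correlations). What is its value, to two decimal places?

0.37

Mean between = 1.00/4 = 0.2500.
Mean within-WE = 0.59/1 = 0.5900; mean within-Hos = 0.76/1 = 0.7600.
Geometric mean = √(0.5900 × 0.7600) = 0.6696.
HTMT = 0.2500 / 0.6696 = 0.37.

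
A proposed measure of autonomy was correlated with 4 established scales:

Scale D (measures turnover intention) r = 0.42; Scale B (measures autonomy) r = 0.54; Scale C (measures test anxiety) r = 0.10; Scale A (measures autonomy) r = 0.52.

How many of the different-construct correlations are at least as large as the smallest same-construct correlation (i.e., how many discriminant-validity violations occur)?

Convergent (same construct = autonomy): Scale B, Scale A.
Smallest convergent = 0.52. Discriminant values: 0.42, 0.10; count ≥ 0.52 → 0.

0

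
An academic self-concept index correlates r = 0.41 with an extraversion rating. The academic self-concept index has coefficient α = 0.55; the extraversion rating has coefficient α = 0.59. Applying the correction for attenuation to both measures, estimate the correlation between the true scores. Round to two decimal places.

r_true = r_obs / √(r_xx · r_yy) = 0.41 / √(0.55 × 0.59) = 0.41 / √0.3245 = 0.41 / 0.5696 ≈ 0.72.

0.72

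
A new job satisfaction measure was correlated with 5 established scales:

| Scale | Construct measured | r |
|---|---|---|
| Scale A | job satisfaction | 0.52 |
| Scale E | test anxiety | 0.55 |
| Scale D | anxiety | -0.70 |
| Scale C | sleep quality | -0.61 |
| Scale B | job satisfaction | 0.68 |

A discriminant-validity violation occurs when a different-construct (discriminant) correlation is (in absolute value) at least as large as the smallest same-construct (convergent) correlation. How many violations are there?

3

Convergent (same construct = job satisfaction): Scale A, Scale B.
Smallest convergent = 0.52. Discriminant |r|: 0.55, 0.70, 0.61; count ≥ 0.52 → 3.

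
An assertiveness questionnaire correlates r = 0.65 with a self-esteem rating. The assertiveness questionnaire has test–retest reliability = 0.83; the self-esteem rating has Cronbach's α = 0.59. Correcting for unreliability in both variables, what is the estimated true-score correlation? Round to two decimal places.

r_true = r_obs / √(r_xx · r_yy) = 0.65 / √(0.83 × 0.59) = 0.65 / √0.4897 = 0.65 / 0.6998 ≈ 0.93.

0.93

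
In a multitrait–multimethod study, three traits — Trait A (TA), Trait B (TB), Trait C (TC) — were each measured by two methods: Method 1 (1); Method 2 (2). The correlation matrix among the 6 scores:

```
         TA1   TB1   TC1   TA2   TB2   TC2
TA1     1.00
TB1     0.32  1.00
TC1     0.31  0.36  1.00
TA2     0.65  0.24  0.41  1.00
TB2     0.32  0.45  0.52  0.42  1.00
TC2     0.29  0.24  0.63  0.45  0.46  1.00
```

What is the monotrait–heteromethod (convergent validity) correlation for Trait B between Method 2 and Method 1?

Same trait (TB), different methods: r(TB2, TB1) = 0.45.

0.45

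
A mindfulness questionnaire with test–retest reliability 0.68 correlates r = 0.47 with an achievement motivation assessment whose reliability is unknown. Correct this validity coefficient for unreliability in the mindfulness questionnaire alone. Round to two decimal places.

0.57

Single correction: r_c = r_obs / √r_xx = 0.47 / √0.68 = 0.47 / 0.8246 ≈ 0.57.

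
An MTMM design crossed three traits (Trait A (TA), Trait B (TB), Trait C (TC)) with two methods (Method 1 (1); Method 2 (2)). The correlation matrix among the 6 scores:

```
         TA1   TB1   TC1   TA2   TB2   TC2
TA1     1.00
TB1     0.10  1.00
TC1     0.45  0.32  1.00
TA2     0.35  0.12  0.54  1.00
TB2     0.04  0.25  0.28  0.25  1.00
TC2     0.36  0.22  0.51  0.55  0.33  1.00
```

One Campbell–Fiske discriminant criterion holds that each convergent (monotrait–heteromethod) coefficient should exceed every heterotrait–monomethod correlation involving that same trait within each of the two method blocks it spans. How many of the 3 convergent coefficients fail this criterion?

3

Convergent coefficients and their comparison sets:
TA (methods 1·2): 0.35 vs {0.10, 0.25, 0.45, 0.55} → fail.
TB (methods 1·2): 0.25 vs {0.10, 0.25, 0.32, 0.33} → fail.
TC (methods 1·2): 0.51 vs {0.45, 0.55, 0.32, 0.33} → fail.
3 of 3 fail.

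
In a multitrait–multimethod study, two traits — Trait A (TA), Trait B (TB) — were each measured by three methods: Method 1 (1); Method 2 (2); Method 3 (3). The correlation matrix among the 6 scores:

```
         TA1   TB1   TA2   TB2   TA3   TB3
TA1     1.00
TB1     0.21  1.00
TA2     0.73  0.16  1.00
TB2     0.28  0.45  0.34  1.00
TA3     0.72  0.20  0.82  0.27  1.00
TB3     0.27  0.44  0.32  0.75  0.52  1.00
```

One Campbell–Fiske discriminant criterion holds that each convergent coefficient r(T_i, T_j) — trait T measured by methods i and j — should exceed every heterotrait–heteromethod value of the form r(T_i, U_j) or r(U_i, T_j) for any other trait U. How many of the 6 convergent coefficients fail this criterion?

Checking each validity diagonal entry against its comparison values:
TA (methods 1·2): 0.73 vs {0.28, 0.16} → pass.
TA (methods 1·3): 0.72 vs {0.27, 0.20} → pass.
TA (methods 2·3): 0.82 vs {0.32, 0.27} → pass.
TB (methods 1·2): 0.45 vs {0.16, 0.28} → pass.
TB (methods 1·3): 0.44 vs {0.20, 0.27} → pass.
TB (methods 2·3): 0.75 vs {0.27, 0.32} → pass.
0 of 6 fail.

0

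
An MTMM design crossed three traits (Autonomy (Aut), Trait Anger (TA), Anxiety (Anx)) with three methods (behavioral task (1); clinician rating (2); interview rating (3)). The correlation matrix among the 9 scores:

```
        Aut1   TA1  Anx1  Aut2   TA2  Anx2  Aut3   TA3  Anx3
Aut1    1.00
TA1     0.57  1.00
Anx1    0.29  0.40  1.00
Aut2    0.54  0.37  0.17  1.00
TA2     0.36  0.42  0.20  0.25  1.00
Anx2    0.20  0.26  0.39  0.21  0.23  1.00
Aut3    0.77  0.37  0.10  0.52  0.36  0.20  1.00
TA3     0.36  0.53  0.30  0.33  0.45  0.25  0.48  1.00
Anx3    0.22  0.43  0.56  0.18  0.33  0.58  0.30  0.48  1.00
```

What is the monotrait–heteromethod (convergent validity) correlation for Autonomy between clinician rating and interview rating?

Same trait (Aut), different methods: r(Aut2, Aut3) = 0.52.

0.52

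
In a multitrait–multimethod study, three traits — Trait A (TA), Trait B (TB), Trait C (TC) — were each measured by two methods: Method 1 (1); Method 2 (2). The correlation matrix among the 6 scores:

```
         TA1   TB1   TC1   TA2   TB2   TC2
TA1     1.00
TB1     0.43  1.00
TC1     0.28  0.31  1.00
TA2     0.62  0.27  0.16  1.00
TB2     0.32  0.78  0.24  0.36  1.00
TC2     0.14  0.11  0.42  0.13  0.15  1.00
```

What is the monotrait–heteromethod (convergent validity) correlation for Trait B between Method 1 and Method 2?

0.78

Same trait (TB), different methods: r(TB1, TB2) = 0.78.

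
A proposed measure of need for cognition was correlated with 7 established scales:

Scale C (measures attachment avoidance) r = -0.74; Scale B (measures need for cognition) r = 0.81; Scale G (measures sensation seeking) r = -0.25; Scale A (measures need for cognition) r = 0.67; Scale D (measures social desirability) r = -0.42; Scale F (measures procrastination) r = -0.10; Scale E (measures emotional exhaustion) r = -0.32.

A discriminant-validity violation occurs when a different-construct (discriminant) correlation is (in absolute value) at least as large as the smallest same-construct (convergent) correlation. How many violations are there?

Convergent (same construct = need for cognition): Scale B, Scale A.
Smallest convergent = 0.67. Discriminant |r|: 0.74, 0.25, 0.42, 0.10, 0.32; count ≥ 0.67 → 1.

1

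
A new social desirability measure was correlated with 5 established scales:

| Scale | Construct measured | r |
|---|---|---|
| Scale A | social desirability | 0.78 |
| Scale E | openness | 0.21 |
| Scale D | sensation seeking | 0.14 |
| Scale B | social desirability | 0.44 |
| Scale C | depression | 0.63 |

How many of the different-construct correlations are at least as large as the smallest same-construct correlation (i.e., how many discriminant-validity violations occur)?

Convergent (same construct = social desirability): Scale A, Scale B.
Smallest convergent = 0.44. Discriminant values: 0.21, 0.14, 0.63; count ≥ 0.44 → 1.

1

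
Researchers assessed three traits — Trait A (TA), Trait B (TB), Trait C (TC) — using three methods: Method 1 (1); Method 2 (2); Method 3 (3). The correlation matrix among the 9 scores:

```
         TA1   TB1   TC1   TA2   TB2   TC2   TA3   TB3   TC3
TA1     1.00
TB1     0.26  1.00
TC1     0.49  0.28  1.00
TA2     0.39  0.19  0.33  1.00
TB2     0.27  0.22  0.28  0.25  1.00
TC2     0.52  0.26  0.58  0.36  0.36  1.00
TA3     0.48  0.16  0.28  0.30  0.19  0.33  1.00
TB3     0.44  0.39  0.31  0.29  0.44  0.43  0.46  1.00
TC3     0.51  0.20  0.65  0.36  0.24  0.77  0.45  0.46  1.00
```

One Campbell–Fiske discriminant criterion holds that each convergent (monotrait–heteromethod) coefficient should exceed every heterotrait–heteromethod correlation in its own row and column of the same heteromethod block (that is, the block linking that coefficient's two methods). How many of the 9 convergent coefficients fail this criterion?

Each convergent coefficient versus the relevant comparison correlations:
TA (methods 1·2): 0.39 vs {0.27, 0.19, 0.52, 0.33} → fail.
TA (methods 1·3): 0.48 vs {0.44, 0.16, 0.51, 0.28} → fail.
TA (methods 2·3): 0.30 vs {0.29, 0.19, 0.36, 0.33} → fail.
TB (methods 1·2): 0.22 vs {0.19, 0.27, 0.26, 0.28} → fail.
TB (methods 1·3): 0.39 vs {0.16, 0.44, 0.20, 0.31} → fail.
TB (methods 2·3): 0.44 vs {0.19, 0.29, 0.24, 0.43} → pass.
TC (methods 1·2): 0.58 vs {0.33, 0.52, 0.28, 0.26} → pass.
TC (methods 1·3): 0.65 vs {0.28, 0.51, 0.31, 0.20} → pass.
TC (methods 2·3): 0.77 vs {0.33, 0.36, 0.43, 0.24} → pass.
5 of 9 fail.

5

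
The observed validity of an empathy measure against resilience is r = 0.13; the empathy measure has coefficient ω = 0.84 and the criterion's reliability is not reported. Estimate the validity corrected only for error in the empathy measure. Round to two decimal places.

0.14

Single correction: r_c = r_obs / √r_xx = 0.13 / √0.84 = 0.13 / 0.9165 ≈ 0.14.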